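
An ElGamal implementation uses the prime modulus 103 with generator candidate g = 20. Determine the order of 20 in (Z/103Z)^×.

102

ord(20) | φ(103) = 103 − 1 = 102 = 2 · 3 · 17.
Divisors of 102: 1, 2, 3, 6, 17, 34, 51, 102.
Evaluate successive powers at the divisors of 102:
20^1 ≡ 20 (mod 103)
20^2 ≡ 91 (mod 103)
20^3 ≡ 69 (mod 103)
20^6 ≡ 23 (mod 103)
20^17 ≡ 47 (mod 103)
20^34 ≡ 46 (mod 103)
20^51 ≡ 102 (mod 103)
20^102 ≡ 1 (mod 103) ✓
Hence ord(20) = 102.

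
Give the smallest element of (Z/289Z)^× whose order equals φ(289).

3

φ(289) = φ(17^2) = 17·(17−1) = 272 = 2^4 · 17.
g is a primitive root iff g^(272/q) ≢ 1 (mod 289) for each prime q ∈ {2, 17}.
g = 2: 2^136 ≡ 1 — hits 1, so not a primitive root.
g = 3: 3^136 ≡ 288; 3^16 ≡ 171 — none is 1, so 3 is a primitive root.
So 3 is the smallest generator of (Z/289Z)^×.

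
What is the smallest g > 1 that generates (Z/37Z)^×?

φ(37) = 37 − 1 = 36 = 2^2 · 3^2.
Test candidates g = 2, 3, … against the prime factors q ∈ {2, 3} of φ(37): g is a generator iff g^(36/q) ≢ 1 for every such q.
g = 2: 2^18 ≡ 36; 2^12 ≡ 26 — none is 1, so 2 is a primitive root.
So 2 is the smallest generator of (Z/37Z)^×.

2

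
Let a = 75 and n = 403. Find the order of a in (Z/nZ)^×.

30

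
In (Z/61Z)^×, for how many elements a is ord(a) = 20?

φ(61) = 61 − 1 = 60 = 2^2 · 3 · 5.
In a cyclic group of order 60, there are φ(d) elements of order d for each divisor d of 60, and zero for non-divisors.
20 = 2^2 · 5 divides 60, and φ(20) = 8.

8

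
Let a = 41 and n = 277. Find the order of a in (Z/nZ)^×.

ord(41) | φ(277) = 277 − 1 = 276 = 2^2 · 3 · 23.
Divisors of 276: 1, 2, 3, 4, 6, 12, 23, 46, 69, 92, 138, 276.
Evaluate successive powers at the divisors of 276:
41^1 ≡ 41 (mod 277)
41^2 ≡ 19 (mod 277)
41^3 ≡ 225 (mod 277)
41^4 ≡ 84 (mod 277)
41^6 ≡ 211 (mod 277)
41^12 ≡ 201 (mod 277)
41^23 ≡ 276 (mod 277)
41^46 ≡ 1 (mod 277) ✓
Hence ord(41) = 46.

46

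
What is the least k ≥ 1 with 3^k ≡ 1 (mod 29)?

28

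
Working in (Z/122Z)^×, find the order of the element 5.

30

ord(5) | φ(122) = φ(2)·φ(61) = 1·60 = 60 = 2^2 · 3 · 5.
Divisors of 60: 1, 2, 3, 4, 5, 6, 10, 12, 15, 20, 30, 60.
Check 5^d mod 122 for each divisor in increasing order:
5^1 ≡ 5 (mod 122)
5^2 ≡ 25 (mod 122)
5^3 ≡ 3 (mod 122)
5^4 ≡ 15 (mod 122)
5^5 ≡ 75 (mod 122)
5^6 ≡ 9 (mod 122)
5^10 ≡ 13 (mod 122)
5^12 ≡ 81 (mod 122)
5^15 ≡ 121 (mod 122)
5^20 ≡ 47 (mod 122)
5^30 ≡ 1 (mod 122) ✓
So ord_122(5) = 30.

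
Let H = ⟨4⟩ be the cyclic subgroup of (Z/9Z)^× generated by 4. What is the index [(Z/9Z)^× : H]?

2

Since 4 ∈ (Z/9Z)^×, its order divides φ(9) = φ(3^2) = 3·(3−1) = 6 = 2 · 3.
Divisors of 6: 1, 2, 3, 6.
Evaluate successive powers at the divisors of 6:
4^1 ≡ 4 (mod 9)
4^2 ≡ 7 (mod 9)
4^3 ≡ 1 (mod 9) ✓
The order of 4 is 3, so the subgroup it generates has 3 elements.
[(Z/9Z)^× : ⟨4⟩] = 6/3 = 2.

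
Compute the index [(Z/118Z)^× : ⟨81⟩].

By Lagrange's theorem, ord_118(81) divides φ(118) = φ(2)·φ(59) = 1·58 = 58 = 2 · 29.
Divisors of 58: 1, 2, 29, 58.
Check 81^d mod 118 for each divisor in increasing order:
81^1 ≡ 81 (mod 118)
81^2 ≡ 71 (mod 118)
81^29 ≡ 1 (mod 118) ✓
The order of 81 is 29, so the subgroup it generates has 29 elements.
Index = |(Z/118Z)^×| / |⟨81⟩| = 58 / 29 = 2.

2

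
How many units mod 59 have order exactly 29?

φ(59) = 59 − 1 = 58 = 2 · 29.
In a cyclic group of order 58, there are φ(d) elements of order d for each divisor d of 58, and zero for non-divisors.
29 | 58, and φ(29) = 29 − 1 = 28.

28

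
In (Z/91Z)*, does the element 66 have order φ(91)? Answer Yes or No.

No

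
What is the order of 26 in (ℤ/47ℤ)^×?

The order of 26 must divide φ(47) = 47 − 1 = 46 = 2 · 23.
Divisors of 46: 1, 2, 23, 46.
Compute 26^d (mod 47) for the divisors d until we hit 1:
26^1 ≡ 26 (mod 47)
26^2 ≡ 18 (mod 47)
26^23 ≡ 46 (mod 47)
26^46 ≡ 1 (mod 47) ✓
The smallest such exponent is 46, so the order of 26 is 46.

46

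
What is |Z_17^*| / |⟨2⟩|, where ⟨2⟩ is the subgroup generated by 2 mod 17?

ord(2) | φ(17) = 17 − 1 = 16 = 2^4.
Divisors of 16: 1, 2, 4, 8, 16.
Test each divisor d:
2^1 ≡ 2
2^2 ≡ 4
2^4 ≡ 16
2^8 ≡ 1
Thus |⟨2⟩| = ord(2) = 8.
The index is φ(17) / ord(2) = 16 / 8 = 2.

2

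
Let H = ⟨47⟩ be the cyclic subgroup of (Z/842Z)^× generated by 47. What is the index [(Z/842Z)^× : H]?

3

Since 47 ∈ (Z/842Z)^×, its order divides φ(842) = φ(2)·φ(421) = 1·420 = 420 = 2^2 · 3 · 5 · 7.
Divisors of 420: 1, 2, 3, 4, 5, 6, 7, 10, 12, 14, 15, 20, 21, 28, 30, 35, 42, 60, 70, 84, 105, 140, 210, 420.
Test each divisor d:
47^1 ≡ 47 (mod 842)
47^2 ≡ 525 (mod 842)
47^3 ≡ 257 (mod 842)
47^4 ≡ 291 (mod 842)
47^5 ≡ 205 (mod 842)
47^6 ≡ 373 (mod 842)
47^7 ≡ 691 (mod 842)
47^10 ≡ 767 (mod 842)
47^12 ≡ 199 (mod 842)
47^14 ≡ 67 (mod 842)
47^15 ≡ 623 (mod 842)
47^20 ≡ 573 (mod 842)
47^21 ≡ 829 (mod 842)
47^28 ≡ 279 (mod 842)
47^30 ≡ 809 (mod 842)
47^35 ≡ 813 (mod 842)
47^42 ≡ 169 (mod 842)
47^60 ≡ 247 (mod 842)
47^70 ≡ 841 (mod 842)
47^84 ≡ 775 (mod 842)
47^105 ≡ 29 (mod 842)
47^140 ≡ 1 (mod 842) ✓
The order of 47 is 140, so the subgroup it generates has 140 elements.
Index = |(Z/842Z)^×| / |⟨47⟩| = 420 / 140 = 3.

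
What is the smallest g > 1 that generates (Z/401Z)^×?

3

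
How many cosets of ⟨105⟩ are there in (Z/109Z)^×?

Since 105 ∈ (Z/109Z)^×, its order divides φ(109) = 109 − 1 = 108 = 2^2 · 3^3.
Divisors of 108: 1, 2, 3, 4, 6, 9, 12, 18, 27, 36, 54, 108.
Check 105^d mod 109 for each divisor in increasing order:
105^1 ≡ 105 (mod 109)
105^2 ≡ 16 (mod 109)
105^3 ≡ 45 (mod 109)
105^4 ≡ 38 (mod 109)
105^6 ≡ 63 (mod 109)
105^9 ≡ 1 (mod 109) ✓
Thus |⟨105⟩| = ord(105) = 9.
The index is φ(109) / ord(105) = 108 / 9 = 12.

12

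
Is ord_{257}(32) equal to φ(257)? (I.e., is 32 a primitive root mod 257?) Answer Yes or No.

No

φ(257) = 257 − 1 = 256 = 2^8.
Test 32^(256/q) mod 257 for each prime factor q of 256:
32^128 ≡ 1 (mod 257)  [q = 2: ≡ 1 ✗]
Since 32^128 ≡ 1, the order of 32 divides 128 < 256, so 32 is not a primitive root.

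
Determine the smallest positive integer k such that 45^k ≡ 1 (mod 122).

By Lagrange's theorem, ord_122(45) divides φ(122) = φ(2)·φ(61) = 1·60 = 60 = 2^2 · 3 · 5.
Divisors of 60: 1, 2, 3, 4, 5, 6, 10, 12, 15, 20, 30, 60.
Check 45^d mod 122 for each divisor in increasing order:
45^1 ≡ 45 (mod 122)
45^2 ≡ 73 (mod 122)
45^3 ≡ 113 (mod 122)
45^4 ≡ 83 (mod 122)
45^5 ≡ 75 (mod 122)
45^6 ≡ 81 (mod 122)
45^10 ≡ 13 (mod 122)
45^12 ≡ 95 (mod 122)
45^15 ≡ 121 (mod 122)
45^20 ≡ 47 (mod 122)
45^30 ≡ 1 (mod 122) ✓
Therefore the multiplicative order of 45 modulo 122 is 30.

30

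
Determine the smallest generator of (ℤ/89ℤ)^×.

3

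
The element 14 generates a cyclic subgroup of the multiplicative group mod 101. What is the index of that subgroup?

ord(14) | φ(101) = 101 − 1 = 100 = 2^2 · 5^2.
Divisors of 100: 1, 2, 4, 5, 10, 20, 25, 50, 100.
Evaluate successive powers at the divisors of 100:
14^1 ≡ 14 (mod 101)
14^2 ≡ 95 (mod 101)
14^4 ≡ 36 (mod 101)
14^5 ≡ 100 (mod 101)
14^10 ≡ 1 (mod 101) ✓
Thus |⟨14⟩| = ord(14) = 10.
The index is φ(101) / ord(14) = 100 / 10 = 10.

10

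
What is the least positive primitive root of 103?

φ(103) = 103 − 1 = 102 = 2 · 3 · 17.
Test candidates g = 2, 3, … against the prime factors q ∈ {2, 3, 17} of φ(103): g is a generator iff g^(102/q) ≢ 1 for every such q.
g = 2: 2^51 ≡ 1 — hits 1, so not a primitive root.
g = 3: 3^51 ≡ 102; 3^34 ≡ 1 — hits 1, so not a primitive root.
g = 4: 4^51 ≡ 1 — hits 1, so not a primitive root.
g = 5: 5^51 ≡ 102; 5^34 ≡ 56; 5^6 ≡ 72 — none is 1, so 5 is a primitive root.
Hence the least primitive root of 103 is 5.

5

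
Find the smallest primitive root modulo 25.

2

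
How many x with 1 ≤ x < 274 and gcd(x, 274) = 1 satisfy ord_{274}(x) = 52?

0

φ(274) = φ(2)·φ(137) = 1·136 = 136 = 2^3 · 17.
(Z/274Z)^× is cyclic (|G| = 136); a cyclic group of order m has exactly φ(d) elements of each order d | m, and none otherwise.
Since 52 ∤ 136, the count is 0.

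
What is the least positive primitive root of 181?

2

φ(181) = 181 − 1 = 180 = 2^2 · 3^2 · 5.
Test candidates g = 2, 3, … against the prime factors q ∈ {2, 3, 5} of φ(181): g is a generator iff g^(180/q) ≢ 1 for every such q.
g = 2: 2^90 ≡ 180; 2^60 ≡ 48; 2^36 ≡ 59 — none is 1, so 2 is a primitive root.
The smallest primitive root modulo 181 is 2.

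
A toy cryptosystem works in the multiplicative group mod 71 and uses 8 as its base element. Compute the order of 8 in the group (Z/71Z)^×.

The order of 8 must divide φ(71) = 71 − 1 = 70 = 2 · 5 · 7.
Divisors of 70: 1, 2, 5, 7, 10, 14, 35, 70.
Evaluate successive powers at the divisors of 70:
8^1 ≡ 8 (mod 71)
8^2 ≡ 64 (mod 71)
8^5 ≡ 37 (mod 71)
8^7 ≡ 25 (mod 71)
8^10 ≡ 20 (mod 71)
8^14 ≡ 57 (mod 71)
8^35 ≡ 1 (mod 71) ✓
The smallest such exponent is 35, so the order of 8 is 35.

35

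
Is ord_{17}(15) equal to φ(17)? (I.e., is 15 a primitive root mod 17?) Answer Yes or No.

φ(17) = 17 − 1 = 16 = 2^4.
Test 15^(16/q) mod 17 for each prime factor q of 16:
15^8 ≡ 1 (mod 17)  [q = 2: ≡ 1 ✗]
15^8 ≡ 1 shows ord(15) | 8, strictly less than φ(17); not a primitive root.

No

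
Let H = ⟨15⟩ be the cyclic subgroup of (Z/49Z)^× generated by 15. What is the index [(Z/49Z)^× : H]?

6

ord(15) | φ(49) = φ(7^2) = 7·(7−1) = 42 = 2 · 3 · 7.
Divisors of 42: 1, 2, 3, 6, 7, 14, 21, 42.
Check 15^d mod 49 for each divisor in increasing order:
15^1 ≡ 15 (mod 49)
15^2 ≡ 29 (mod 49)
15^3 ≡ 43 (mod 49)
15^6 ≡ 36 (mod 49)
15^7 ≡ 1 (mod 49) ✓
Thus |⟨15⟩| = ord(15) = 7.
[(Z/49Z)^× : ⟨15⟩] = 42/7 = 6.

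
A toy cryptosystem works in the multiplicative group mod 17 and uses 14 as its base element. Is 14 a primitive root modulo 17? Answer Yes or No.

Yes

φ(17) = 17 − 1 = 16 = 2^4.
An element g generates (Z/17Z)^× iff g^(16/q) ≢ 1 (mod 17) for each prime q ∈ {2}.
14^8 ≡ 16 (mod 17)  [q = 2: ≢ 1 ✓]
Every test exponent gives a nontrivial residue, hence 14 generates the full group.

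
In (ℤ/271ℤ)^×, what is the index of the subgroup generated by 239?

5

By Lagrange's theorem, ord_271(239) divides φ(271) = 271 − 1 = 270 = 2 · 3^3 · 5.
Divisors of 270: 1, 2, 3, 5, 6, 9, 10, 15, 18, 27, 30, 45, 54, 90, 135, 270.
Check 239^d mod 271 for each divisor in increasing order:
239^1 ≡ 239
239^2 ≡ 211
239^3 ≡ 23
239^5 ≡ 246
239^6 ≡ 258
239^9 ≡ 243
239^10 ≡ 83
239^15 ≡ 93
239^18 ≡ 242
239^27 ≡ 270
239^30 ≡ 248
239^45 ≡ 29
239^54 ≡ 1
The order of 239 is 54, so the subgroup it generates has 54 elements.
Index = |(Z/271Z)^×| / |⟨239⟩| = 270 / 54 = 5.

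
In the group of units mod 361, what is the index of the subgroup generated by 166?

By Lagrange's theorem, ord_361(166) divides φ(361) = φ(19^2) = 19·(19−1) = 342 = 2 · 3^2 · 19.
Divisors of 342: 1, 2, 3, 6, 9, 18, 19, 38, 57, 114, 171, 342.
Check 166^d mod 361 for each divisor in increasing order:
166^1 ≡ 166
166^2 ≡ 120
166^3 ≡ 65
166^6 ≡ 254
166^9 ≡ 265
166^18 ≡ 191
166^19 ≡ 299
166^38 ≡ 234
166^57 ≡ 293
166^114 ≡ 292
166^171 ≡ 360
166^342 ≡ 1
So ord_361(166) = 342, hence |⟨166⟩| = 342.
Index = |(Z/361Z)^×| / |⟨166⟩| = 342 / 342 = 1.

1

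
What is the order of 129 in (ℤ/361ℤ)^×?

342

Since 129 ∈ (Z/361Z)^×, its order divides φ(361) = φ(19^2) = 19·(19−1) = 342 = 2 · 3^2 · 19.
Divisors of 342: 1, 2, 3, 6, 9, 18, 19, 38, 57, 114, 171, 342.
Test each divisor d:
129^1 ≡ 129 (mod 361)
129^2 ≡ 35 (mod 361)
129^3 ≡ 183 (mod 361)
129^6 ≡ 277 (mod 361)
129^9 ≡ 151 (mod 361)
129^18 ≡ 58 (mod 361)
129^19 ≡ 262 (mod 361)
129^38 ≡ 54 (mod 361)
129^57 ≡ 69 (mod 361)
129^114 ≡ 68 (mod 361)
129^171 ≡ 360 (mod 361)
129^342 ≡ 1 (mod 361) ✓
So ord_361(129) = 342.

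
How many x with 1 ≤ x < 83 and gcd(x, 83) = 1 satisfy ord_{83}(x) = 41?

40

φ(83) = 83 − 1 = 82 = 2 · 41.
In a cyclic group of order 82, there are φ(d) elements of order d for each divisor d of 82, and zero for non-divisors.
41 | 82, and φ(41) = 41 − 1 = 40.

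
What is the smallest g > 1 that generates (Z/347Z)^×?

2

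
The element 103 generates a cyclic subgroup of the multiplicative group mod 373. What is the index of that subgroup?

The order of 103 must divide φ(373) = 373 − 1 = 372 = 2^2 · 3 · 31.
Divisors of 372: 1, 2, 3, 4, 6, 12, 31, 62, 93, 124, 186, 372.
Check 103^d mod 373 for each divisor in increasing order:
103^1 ≡ 103 (mod 373)
103^2 ≡ 165 (mod 373)
103^3 ≡ 210 (mod 373)
103^4 ≡ 369 (mod 373)
103^6 ≡ 86 (mod 373)
103^12 ≡ 309 (mod 373)
103^31 ≡ 285 (mod 373)
103^62 ≡ 284 (mod 373)
103^93 ≡ 372 (mod 373)
103^124 ≡ 88 (mod 373)
103^186 ≡ 1 (mod 373) ✓
Thus |⟨103⟩| = ord(103) = 186.
The index is φ(373) / ord(103) = 372 / 186 = 2.

2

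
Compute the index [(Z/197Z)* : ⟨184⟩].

Since 184 ∈ (Z/197Z)^×, its order divides φ(197) = 197 − 1 = 196 = 2^2 · 7^2.
Divisors of 196: 1, 2, 4, 7, 14, 28, 49, 98, 196.
Evaluate successive powers at the divisors of 196:
184^1 ≡ 184 (mod 197)
184^2 ≡ 169 (mod 197)
184^4 ≡ 193 (mod 197)
184^7 ≡ 120 (mod 197)
184^14 ≡ 19 (mod 197)
184^28 ≡ 164 (mod 197)
184^49 ≡ 14 (mod 197)
184^98 ≡ 196 (mod 197)
184^196 ≡ 1 (mod 197) ✓
The order of 184 is 196, so the subgroup it generates has 196 elements.
[(Z/197Z)^× : ⟨184⟩] = 196/196 = 1.

1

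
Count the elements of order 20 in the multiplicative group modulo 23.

0

φ(23) = 23 − 1 = 22 = 2 · 11.
(Z/23Z)^× is cyclic (|G| = 22); a cyclic group of order m has exactly φ(d) elements of each order d | m, and none otherwise.
Since 20 ∤ 22, the count is 0.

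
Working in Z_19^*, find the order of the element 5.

ord(5) | φ(19) = 19 − 1 = 18 = 2 · 3^2.
Divisors of 18: 1, 2, 3, 6, 9, 18.
Evaluate successive powers at the divisors of 18:
5^1 ≡ 5
5^2 ≡ 6
5^3 ≡ 11
5^6 ≡ 7
5^9 ≡ 1
The smallest such exponent is 9, so the order of 5 is 9.

9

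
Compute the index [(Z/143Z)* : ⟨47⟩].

6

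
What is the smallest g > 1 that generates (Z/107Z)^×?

φ(107) = 107 − 1 = 106 = 2 · 53.
g is a primitive root iff g^(106/q) ≢ 1 (mod 107) for each prime q ∈ {2, 53}.
g = 2: 2^53 ≡ 106; 2^2 ≡ 4 — none is 1, so 2 is a primitive root.
So 2 is the smallest generator of (Z/107Z)^×.

2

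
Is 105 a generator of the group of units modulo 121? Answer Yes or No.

φ(121) = φ(11^2) = 11·(11−1) = 110 = 2 · 5 · 11.
An element g generates (Z/121Z)^× iff g^(110/q) ≢ 1 (mod 121) for each prime q ∈ {2, 5, 11}.
105^55 ≡ 120 (mod 121)  [q = 2: ≢ 1 ✓]
105^22 ≡ 3 (mod 121)  [q = 5: ≢ 1 ✓]
105^10 ≡ 100 (mod 121)  [q = 11: ≢ 1 ✓]
Every test exponent gives a nontrivial residue, hence 105 generates the full group.

Yes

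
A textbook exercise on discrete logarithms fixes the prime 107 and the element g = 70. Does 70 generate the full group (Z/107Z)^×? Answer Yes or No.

φ(107) = 107 − 1 = 106 = 2 · 53.
70 is a primitive root mod 107 iff 70^(φ(107)/q) ≢ 1 for every prime q | φ(107), i.e. q ∈ {2, 53}.
70^53 ≡ 106 (mod 107)  [q = 2: ≢ 1 ✓]
70^2 ≡ 85 (mod 107)  [q = 53: ≢ 1 ✓]
Every test exponent gives a nontrivial residue, hence 70 generates the full group.

Yes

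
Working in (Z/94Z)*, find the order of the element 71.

By Lagrange's theorem, ord_94(71) divides φ(94) = φ(2)·φ(47) = 1·46 = 46 = 2 · 23.
Divisors of 46: 1, 2, 23, 46.
Compute 71^d (mod 94) for the divisors d until we hit 1:
71^1 ≡ 71
71^2 ≡ 59
71^23 ≡ 1
Therefore the multiplicative order of 71 modulo 94 is 23.

23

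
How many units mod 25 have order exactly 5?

4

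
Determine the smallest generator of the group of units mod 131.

φ(131) = 131 − 1 = 130 = 2 · 5 · 13.
Test candidates g = 2, 3, … against the prime factors q ∈ {2, 5, 13} of φ(131): g is a generator iff g^(130/q) ≢ 1 for every such q.
g = 2: 2^65 ≡ 130; 2^26 ≡ 53; 2^10 ≡ 107 — none is 1, so 2 is a primitive root.
The smallest primitive root modulo 131 is 2.

2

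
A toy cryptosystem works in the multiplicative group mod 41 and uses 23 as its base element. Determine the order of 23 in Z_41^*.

By Lagrange's theorem, ord_41(23) divides φ(41) = 41 − 1 = 40 = 2^3 · 5.
Divisors of 40: 1, 2, 4, 5, 8, 10, 20, 40.
Evaluate successive powers at the divisors of 40:
23^1 ≡ 23
23^2 ≡ 37
23^4 ≡ 16
23^5 ≡ 40
23^8 ≡ 10
23^10 ≡ 1
The smallest such exponent is 10, so the order of 23 is 10.

10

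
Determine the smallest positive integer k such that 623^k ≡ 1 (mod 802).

ord(623) | φ(802) = φ(2)·φ(401) = 1·400 = 400 = 2^4 · 5^2.
Divisors of 400: 1, 2, 4, 5, 8, 10, 16, 20, 25, 40, 50, 80, 100, 200, 400.
Test each divisor d:
623^1 ≡ 623 (mod 802)
623^2 ≡ 763 (mod 802)
623^4 ≡ 719 (mod 802)
623^5 ≡ 421 (mod 802)
623^8 ≡ 473 (mod 802)
623^10 ≡ 801 (mod 802)
623^16 ≡ 773 (mod 802)
623^20 ≡ 1 (mod 802) ✓
Hence ord(623) = 20.

20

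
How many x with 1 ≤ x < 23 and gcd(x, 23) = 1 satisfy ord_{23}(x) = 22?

10

φ(23) = 23 − 1 = 22 = 2 · 11.
Since (Z/23Z)^× is cyclic of order 22, the number of elements of order d is φ(d) when d | 22 and 0 otherwise.
22 = 2 · 11 divides 22, and φ(22) = 10.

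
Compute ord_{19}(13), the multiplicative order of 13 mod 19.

18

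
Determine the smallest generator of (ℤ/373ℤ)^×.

2

φ(373) = 373 − 1 = 372 = 2^2 · 3 · 31.
g is a primitive root iff g^(372/q) ≢ 1 (mod 373) for each prime q ∈ {2, 3, 31}.
g = 2: 2^186 ≡ 372; 2^124 ≡ 284; 2^12 ≡ 366 — none is 1, so 2 is a primitive root.
Hence the least primitive root of 373 is 2.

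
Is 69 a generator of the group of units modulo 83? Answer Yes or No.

No

φ(83) = 83 − 1 = 82 = 2 · 41.
69 is a primitive root mod 83 iff 69^(φ(83)/q) ≢ 1 for every prime q | φ(83), i.e. q ∈ {2, 41}.
69^41 ≡ 1 (mod 83)  [q = 2: ≡ 1 ✗]
69^2 ≡ 30 (mod 83)  [q = 41: ≢ 1 ✓]
Since 69^41 ≡ 1, the order of 69 divides 41 < 82, so 69 is not a primitive root.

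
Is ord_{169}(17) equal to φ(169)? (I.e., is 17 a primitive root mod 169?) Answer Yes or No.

No

φ(169) = φ(13^2) = 13·(13−1) = 156 = 2^2 · 3 · 13.
An element g generates (Z/169Z)^× iff g^(156/q) ≢ 1 (mod 169) for each prime q ∈ {2, 3, 13}.
17^78 ≡ 1 (mod 169)  [q = 2: ≡ 1 ✗]
17^52 ≡ 22 (mod 169)  [q = 3: ≢ 1 ✓]
17^12 ≡ 118 (mod 169)  [q = 13: ≢ 1 ✓]
The check at q = 2 fails, so 17 generates a proper subgroup.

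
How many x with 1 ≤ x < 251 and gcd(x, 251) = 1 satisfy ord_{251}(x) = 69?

φ(251) = 251 − 1 = 250 = 2 · 5^3.
(Z/251Z)^× is cyclic (|G| = 250); a cyclic group of order m has exactly φ(d) elements of each order d | m, and none otherwise.
Here 250 is not a multiple of 69, so there are no elements of order 69.

0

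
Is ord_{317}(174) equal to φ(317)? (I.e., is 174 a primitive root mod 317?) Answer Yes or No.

Yes

φ(317) = 317 − 1 = 316 = 2^2 · 79.
It suffices to check that the order of 174 is not a proper divisor of 316: compute 174^(316/q) for q ∈ {2, 79}.
174^158 ≡ 316 (mod 317)  [q = 2: ≢ 1 ✓]
174^4 ≡ 244 (mod 317)  [q = 79: ≢ 1 ✓]
None equal 1, so ord_317(174) = 316: 174 is a primitive root.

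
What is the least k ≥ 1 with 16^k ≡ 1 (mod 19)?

9

Since 16 ∈ (Z/19Z)^×, its order divides φ(19) = 19 − 1 = 18 = 2 · 3^2.
Divisors of 18: 1, 2, 3, 6, 9, 18.
Evaluate successive powers at the divisors of 18:
16^1 ≡ 16 (mod 19)
16^2 ≡ 9 (mod 19)
16^3 ≡ 11 (mod 19)
16^6 ≡ 7 (mod 19)
16^9 ≡ 1 (mod 19) ✓
Therefore the multiplicative order of 16 modulo 19 is 9.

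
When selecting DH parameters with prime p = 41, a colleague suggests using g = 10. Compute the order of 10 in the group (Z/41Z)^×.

5

The order of 10 must divide φ(41) = 41 − 1 = 40 = 2^3 · 5.
Divisors of 40: 1, 2, 4, 5, 8, 10, 20, 40.
Evaluate successive powers at the divisors of 40:
10^1 ≡ 10 (mod 41)
10^2 ≡ 18 (mod 41)
10^4 ≡ 37 (mod 41)
10^5 ≡ 1 (mod 41) ✓
Therefore the multiplicative order of 10 modulo 41 is 5.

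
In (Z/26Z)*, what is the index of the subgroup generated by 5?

3

By Lagrange's theorem, ord_26(5) divides φ(26) = φ(2)·φ(13) = 1·12 = 12 = 2^2 · 3.
Divisors of 12: 1, 2, 3, 4, 6, 12.
Compute 5^d (mod 26) for the divisors d until we hit 1:
5^1 ≡ 5 (mod 26)
5^2 ≡ 25 (mod 26)
5^3 ≡ 21 (mod 26)
5^4 ≡ 1 (mod 26) ✓
Thus |⟨5⟩| = ord(5) = 4.
Index = |(Z/26Z)^×| / |⟨5⟩| = 12 / 4 = 3.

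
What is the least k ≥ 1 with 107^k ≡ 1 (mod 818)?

408

By Lagrange's theorem, ord_818(107) divides φ(818) = φ(2)·φ(409) = 1·408 = 408 = 2^3 · 3 · 17.
Divisors of 408: 1, 2, 3, 4, 6, 8, 12, 17, 24, 34, 51, 68, 102, 136, 204, 408.
Check 107^d mod 818 for each divisor in increasing order:
107^1 ≡ 107 (mod 818)
107^2 ≡ 815 (mod 818)
107^3 ≡ 497 (mod 818)
107^4 ≡ 9 (mod 818)
107^6 ≡ 791 (mod 818)
107^8 ≡ 81 (mod 818)
107^12 ≡ 729 (mod 818)
107^17 ≡ 183 (mod 818)
107^24 ≡ 559 (mod 818)
107^34 ≡ 769 (mod 818)
107^51 ≡ 31 (mod 818)
107^68 ≡ 765 (mod 818)
107^102 ≡ 143 (mod 818)
107^136 ≡ 355 (mod 818)
107^204 ≡ 817 (mod 818)
107^408 ≡ 1 (mod 818) ✓
Hence ord(107) = 408.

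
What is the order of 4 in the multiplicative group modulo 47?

ord(4) | φ(47) = 47 − 1 = 46 = 2 · 23.
Divisors of 46: 1, 2, 23, 46.
Check 4^d mod 47 for each divisor in increasing order:
4^1 ≡ 4
4^2 ≡ 16
4^23 ≡ 1
So ord_47(4) = 23.

23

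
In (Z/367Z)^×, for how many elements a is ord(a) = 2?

1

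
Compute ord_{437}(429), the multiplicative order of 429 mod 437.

By Lagrange's theorem, ord_437(429) divides φ(437) = φ(19·23) = (19−1)·(23−1) = 18·22 = 396 = 2^2 · 3^2 · 11.
Divisors of 396: 1, 2, 3, 4, 6, 9, 11, 12, 18, 22, 33, 36, 44, 66, 99, 132, 198, 396.
Compute 429^d (mod 437) for the divisors d until we hit 1:
429^1 ≡ 429 (mod 437)
429^2 ≡ 64 (mod 437)
429^3 ≡ 362 (mod 437)
429^4 ≡ 163 (mod 437)
429^6 ≡ 381 (mod 437)
429^9 ≡ 267 (mod 437)
429^11 ≡ 45 (mod 437)
429^12 ≡ 77 (mod 437)
429^18 ≡ 58 (mod 437)
429^22 ≡ 277 (mod 437)
429^33 ≡ 229 (mod 437)
429^36 ≡ 305 (mod 437)
429^44 ≡ 254 (mod 437)
429^66 ≡ 1 (mod 437) ✓
The smallest such exponent is 66, so the order of 429 is 66.

66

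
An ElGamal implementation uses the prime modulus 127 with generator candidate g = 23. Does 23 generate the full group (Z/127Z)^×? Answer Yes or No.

Yes

φ(127) = 127 − 1 = 126 = 2 · 3^2 · 7.
An element g generates (Z/127Z)^× iff g^(126/q) ≢ 1 (mod 127) for each prime q ∈ {2, 3, 7}.
23^63 ≡ 126 (mod 127)  [q = 2: ≢ 1 ✓]
23^42 ≡ 107 (mod 127)  [q = 3: ≢ 1 ✓]
23^18 ≡ 16 (mod 127)  [q = 7: ≢ 1 ✓]
All checks pass, so 23 has order 126 and is a primitive root modulo 127.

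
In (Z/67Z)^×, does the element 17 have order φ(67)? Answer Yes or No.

φ(67) = 67 − 1 = 66 = 2 · 3 · 11.
It suffices to check that the order of 17 is not a proper divisor of 66: compute 17^(66/q) for q ∈ {2, 3, 11}.
17^33 ≡ 1 (mod 67)  [q = 2: ≡ 1 ✗]
17^22 ≡ 37 (mod 67)  [q = 3: ≢ 1 ✓]
17^6 ≡ 15 (mod 67)  [q = 11: ≢ 1 ✓]
The check at q = 2 fails, so 17 generates a proper subgroup.

No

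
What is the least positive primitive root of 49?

3

φ(49) = φ(7^2) = 7·(7−1) = 42 = 2 · 3 · 7.
g is a primitive root iff g^(42/q) ≢ 1 (mod 49) for each prime q ∈ {2, 3, 7}.
g = 2: 2^21 ≡ 1 — hits 1, so not a primitive root.
g = 3: 3^21 ≡ 48; 3^14 ≡ 30; 3^6 ≡ 43 — none is 1, so 3 is a primitive root.
Hence the least primitive root of 49 is 3.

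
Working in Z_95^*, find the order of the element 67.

36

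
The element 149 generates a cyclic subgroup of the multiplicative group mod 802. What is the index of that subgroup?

The order of 149 must divide φ(802) = φ(2)·φ(401) = 1·400 = 400 = 2^4 · 5^2.
Divisors of 400: 1, 2, 4, 5, 8, 10, 16, 20, 25, 40, 50, 80, 100, 200, 400.
Evaluate successive powers at the divisors of 400:
149^1 ≡ 149 (mod 802)
149^2 ≡ 547 (mod 802)
149^4 ≡ 63 (mod 802)
149^5 ≡ 565 (mod 802)
149^8 ≡ 761 (mod 802)
149^10 ≡ 29 (mod 802)
149^16 ≡ 77 (mod 802)
149^20 ≡ 39 (mod 802)
149^25 ≡ 381 (mod 802)
149^40 ≡ 719 (mod 802)
149^50 ≡ 801 (mod 802)
149^80 ≡ 473 (mod 802)
149^100 ≡ 1 (mod 802) ✓
The order of 149 is 100, so the subgroup it generates has 100 elements.
The index is φ(802) / ord(149) = 400 / 100 = 4.

4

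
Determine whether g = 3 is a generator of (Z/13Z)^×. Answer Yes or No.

φ(13) = 13 − 1 = 12 = 2^2 · 3.
It suffices to check that the order of 3 is not a proper divisor of 12: compute 3^(12/q) for q ∈ {2, 3}.
3^6 ≡ 1 (mod 13)  [q = 2: ≡ 1 ✗]
3^4 ≡ 3 (mod 13)  [q = 3: ≢ 1 ✓]
The check at q = 2 fails, so 3 generates a proper subgroup.

No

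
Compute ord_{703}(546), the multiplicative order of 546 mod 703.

18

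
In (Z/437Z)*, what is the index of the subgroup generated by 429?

6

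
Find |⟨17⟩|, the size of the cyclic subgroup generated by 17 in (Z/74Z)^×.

Since 17 ∈ (Z/74Z)^×, its order divides φ(74) = φ(2)·φ(37) = 1·36 = 36 = 2^2 · 3^2.
Divisors of 36: 1, 2, 3, 4, 6, 9, 12, 18, 36.
Evaluate successive powers at the divisors of 36:
17^1 ≡ 17 (mod 74)
17^2 ≡ 67 (mod 74)
17^3 ≡ 29 (mod 74)
17^4 ≡ 49 (mod 74)
17^6 ≡ 27 (mod 74)
17^9 ≡ 43 (mod 74)
17^12 ≡ 63 (mod 74)
17^18 ≡ 73 (mod 74)
17^36 ≡ 1 (mod 74) ✓
The smallest such exponent is 36, so the order of 17 is 36.

36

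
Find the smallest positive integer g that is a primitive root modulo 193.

φ(193) = 193 − 1 = 192 = 2^6 · 3.
g is a primitive root iff g^(192/q) ≢ 1 (mod 193) for each prime q ∈ {2, 3}.
g = 2: 2^96 ≡ 1 — hits 1, so not a primitive root.
g = 3: 3^96 ≡ 1 — hits 1, so not a primitive root.
g = 4: 4^96 ≡ 1 — hits 1, so not a primitive root.
g = 5: 5^96 ≡ 192; 5^64 ≡ 84 — none is 1, so 5 is a primitive root.
Hence the least primitive root of 193 is 5.

5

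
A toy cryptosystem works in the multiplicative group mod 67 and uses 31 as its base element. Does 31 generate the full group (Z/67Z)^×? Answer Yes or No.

Yes

φ(67) = 67 − 1 = 66 = 2 · 3 · 11.
An element g generates (Z/67Z)^× iff g^(66/q) ≢ 1 (mod 67) for each prime q ∈ {2, 3, 11}.
31^33 ≡ 66 (mod 67)  [q = 2: ≢ 1 ✓]
31^22 ≡ 29 (mod 67)  [q = 3: ≢ 1 ✓]
31^6 ≡ 40 (mod 67)  [q = 11: ≢ 1 ✓]
None equal 1, so ord_67(31) = 66: 31 is a primitive root.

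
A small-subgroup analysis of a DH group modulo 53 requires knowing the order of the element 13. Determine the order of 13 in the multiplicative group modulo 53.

Since 13 ∈ (Z/53Z)^×, its order divides φ(53) = 53 − 1 = 52 = 2^2 · 13.
Divisors of 52: 1, 2, 4, 13, 26, 52.
Test each divisor d:
13^1 ≡ 13
13^2 ≡ 10
13^4 ≡ 47
13^13 ≡ 1
The smallest such exponent is 13, so the order of 13 is 13.

13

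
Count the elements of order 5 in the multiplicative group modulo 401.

φ(401) = 401 − 1 = 400 = 2^4 · 5^2.
Since (Z/401Z)^× is cyclic of order 400, the number of elements of order d is φ(d) when d | 400 and 0 otherwise.
5 | 400, and φ(5) = 5 − 1 = 4.

4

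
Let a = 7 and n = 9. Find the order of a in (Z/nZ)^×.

3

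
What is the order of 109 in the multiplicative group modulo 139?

ord(109) | φ(139) = 139 − 1 = 138 = 2 · 3 · 23.
Divisors of 138: 1, 2, 3, 6, 23, 46, 69, 138.
Check 109^d mod 139 for each divisor in increasing order:
109^1 ≡ 109
109^2 ≡ 66
109^3 ≡ 105
109^6 ≡ 44
109^23 ≡ 43
109^46 ≡ 42
109^69 ≡ 138
109^138 ≡ 1
So ord_139(109) = 138.

138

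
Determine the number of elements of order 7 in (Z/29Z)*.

6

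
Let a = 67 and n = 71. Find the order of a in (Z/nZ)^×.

70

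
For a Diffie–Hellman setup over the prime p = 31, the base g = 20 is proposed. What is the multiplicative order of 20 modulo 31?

By Lagrange's theorem, ord_31(20) divides φ(31) = 31 − 1 = 30 = 2 · 3 · 5.
Divisors of 30: 1, 2, 3, 5, 6, 10, 15, 30.
Evaluate successive powers at the divisors of 30:
20^1 ≡ 20 (mod 31)
20^2 ≡ 28 (mod 31)
20^3 ≡ 2 (mod 31)
20^5 ≡ 25 (mod 31)
20^6 ≡ 4 (mod 31)
20^10 ≡ 5 (mod 31)
20^15 ≡ 1 (mod 31) ✓
Therefore the multiplicative order of 20 modulo 31 is 15.

15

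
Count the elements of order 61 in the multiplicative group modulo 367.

60

φ(367) = 367 − 1 = 366 = 2 · 3 · 61.
(Z/367Z)^× is cyclic (|G| = 366); a cyclic group of order m has exactly φ(d) elements of each order d | m, and none otherwise.
61 | 366, and φ(61) = 61 − 1 = 60.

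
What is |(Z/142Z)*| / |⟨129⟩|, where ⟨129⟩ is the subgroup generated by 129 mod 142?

2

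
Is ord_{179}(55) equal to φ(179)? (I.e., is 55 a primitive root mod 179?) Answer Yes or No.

φ(179) = 179 − 1 = 178 = 2 · 89.
55 is a primitive root mod 179 iff 55^(φ(179)/q) ≢ 1 for every prime q | φ(179), i.e. q ∈ {2, 89}.
55^89 ≡ 178 (mod 179)  [q = 2: ≢ 1 ✓]
55^2 ≡ 161 (mod 179)  [q = 89: ≢ 1 ✓]
All checks pass, so 55 has order 178 and is a primitive root modulo 179.

Yes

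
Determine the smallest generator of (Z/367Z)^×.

6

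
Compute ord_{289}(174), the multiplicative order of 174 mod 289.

ord(174) | φ(289) = φ(17^2) = 17·(17−1) = 272 = 2^4 · 17.
Divisors of 272: 1, 2, 4, 8, 16, 17, 34, 68, 136, 272.
Test each divisor d:
174^1 ≡ 174 (mod 289)
174^2 ≡ 220 (mod 289)
174^4 ≡ 137 (mod 289)
174^8 ≡ 273 (mod 289)
174^16 ≡ 256 (mod 289)
174^17 ≡ 38 (mod 289)
174^34 ≡ 288 (mod 289)
174^68 ≡ 1 (mod 289) ✓
So ord_289(174) = 68.

68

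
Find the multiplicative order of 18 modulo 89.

44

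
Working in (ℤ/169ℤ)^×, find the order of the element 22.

3

By Lagrange's theorem, ord_169(22) divides φ(169) = φ(13^2) = 13·(13−1) = 156 = 2^2 · 3 · 13.
Divisors of 156: 1, 2, 3, 4, 6, 12, 13, 26, 39, 52, 78, 156.
Test each divisor d:
22^1 ≡ 22 (mod 169)
22^2 ≡ 146 (mod 169)
22^3 ≡ 1 (mod 169) ✓
The smallest such exponent is 3, so the order of 22 is 3.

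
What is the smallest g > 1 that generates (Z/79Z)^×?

φ(79) = 79 − 1 = 78 = 2 · 3 · 13.
Test candidates g = 2, 3, … against the prime factors q ∈ {2, 3, 13} of φ(79): g is a generator iff g^(78/q) ≢ 1 for every such q.
g = 2: 2^39 ≡ 1 — hits 1, so not a primitive root.
g = 3: 3^39 ≡ 78; 3^26 ≡ 23; 3^6 ≡ 18 — none is 1, so 3 is a primitive root.
So 3 is the smallest generator of (Z/79Z)^×.

3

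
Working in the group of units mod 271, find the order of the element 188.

54

By Lagrange's theorem, ord_271(188) divides φ(271) = 271 − 1 = 270 = 2 · 3^3 · 5.
Divisors of 270: 1, 2, 3, 5, 6, 9, 10, 15, 18, 27, 30, 45, 54, 90, 135, 270.
Evaluate successive powers at the divisors of 270:
188^1 ≡ 188
188^2 ≡ 114
188^3 ≡ 23
188^5 ≡ 183
188^6 ≡ 258
188^9 ≡ 243
188^10 ≡ 156
188^15 ≡ 93
188^18 ≡ 242
188^27 ≡ 270
188^30 ≡ 248
188^45 ≡ 29
188^54 ≡ 1
Therefore the multiplicative order of 188 modulo 271 is 54.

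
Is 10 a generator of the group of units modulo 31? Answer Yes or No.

φ(31) = 31 − 1 = 30 = 2 · 3 · 5.
10 is a primitive root mod 31 iff 10^(φ(31)/q) ≢ 1 for every prime q | φ(31), i.e. q ∈ {2, 3, 5}.
10^15 ≡ 1 (mod 31)  [q = 2: ≡ 1 ✗]
10^10 ≡ 5 (mod 31)  [q = 3: ≢ 1 ✓]
10^6 ≡ 2 (mod 31)  [q = 5: ≢ 1 ✓]
10^15 ≡ 1 shows ord(10) | 15, strictly less than φ(31); not a primitive root.

No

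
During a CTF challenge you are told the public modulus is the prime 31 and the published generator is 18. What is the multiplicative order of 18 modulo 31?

ord(18) | φ(31) = 31 − 1 = 30 = 2 · 3 · 5.
Divisors of 30: 1, 2, 3, 5, 6, 10, 15, 30.
Check 18^d mod 31 for each divisor in increasing order:
18^1 ≡ 18
18^2 ≡ 14
18^3 ≡ 4
18^5 ≡ 25
18^6 ≡ 16
18^10 ≡ 5
18^15 ≡ 1
The smallest such exponent is 15, so the order of 18 is 15.

15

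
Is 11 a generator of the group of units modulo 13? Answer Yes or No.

φ(13) = 13 − 1 = 12 = 2^2 · 3.
It suffices to check that the order of 11 is not a proper divisor of 12: compute 11^(12/q) for q ∈ {2, 3}.
11^6 ≡ 12 (mod 13)  [q = 2: ≢ 1 ✓]
11^4 ≡ 3 (mod 13)  [q = 3: ≢ 1 ✓]
All checks pass, so 11 has order 12 and is a primitive root modulo 13.

Yes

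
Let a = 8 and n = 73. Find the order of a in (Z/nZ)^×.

ord(8) | φ(73) = 73 − 1 = 72 = 2^3 · 3^2.
Divisors of 72: 1, 2, 3, 4, 6, 8, 9, 12, 18, 24, 36, 72.
Compute 8^d (mod 73) for the divisors d until we hit 1:
8^1 ≡ 8 (mod 73)
8^2 ≡ 64 (mod 73)
8^3 ≡ 1 (mod 73) ✓
Hence ord(8) = 3.

3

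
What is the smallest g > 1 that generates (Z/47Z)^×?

φ(47) = 47 − 1 = 46 = 2 · 23.
Test candidates g = 2, 3, … against the prime factors q ∈ {2, 23} of φ(47): g is a generator iff g^(46/q) ≢ 1 for every such q.
g = 2: 2^23 ≡ 1 — hits 1, so not a primitive root.
g = 3: 3^23 ≡ 1 — hits 1, so not a primitive root.
g = 4: 4^23 ≡ 1 — hits 1, so not a primitive root.
g = 5: 5^23 ≡ 46; 5^2 ≡ 25 — none is 1, so 5 is a primitive root.
The smallest primitive root modulo 47 is 5.

5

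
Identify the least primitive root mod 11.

2

φ(11) = 11 − 1 = 10 = 2 · 5.
Test candidates g = 2, 3, … against the prime factors q ∈ {2, 5} of φ(11): g is a generator iff g^(10/q) ≢ 1 for every such q.
g = 2: 2^5 ≡ 10; 2^2 ≡ 4 — none is 1, so 2 is a primitive root.
So 2 is the smallest generator of (Z/11Z)^×.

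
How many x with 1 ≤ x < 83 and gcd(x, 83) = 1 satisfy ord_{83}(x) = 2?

1

φ(83) = 83 − 1 = 82 = 2 · 41.
Since (Z/83Z)^× is cyclic of order 82, the number of elements of order d is φ(d) when d | 82 and 0 otherwise.
2 | 82, and φ(2) = 2 − 1 = 1.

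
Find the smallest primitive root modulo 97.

5

φ(97) = 97 − 1 = 96 = 2^5 · 3.
g is a primitive root iff g^(96/q) ≢ 1 (mod 97) for each prime q ∈ {2, 3}.
g = 2: 2^48 ≡ 1 — hits 1, so not a primitive root.
g = 3: 3^48 ≡ 1 — hits 1, so not a primitive root.
g = 4: 4^48 ≡ 1 — hits 1, so not a primitive root.
g = 5: 5^48 ≡ 96; 5^32 ≡ 35 — none is 1, so 5 is a primitive root.
Hence the least primitive root of 97 is 5.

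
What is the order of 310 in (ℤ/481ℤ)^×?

12

The order of 310 must divide φ(481) = φ(13·37) = (13−1)·(37−1) = 12·36 = 432 = 2^4 · 3^3.
Divisors of 432: 1, 2, 3, 4, 6, 8, 9, 12, 16, 18, 24, 27, 36, 48, 54, 72, 108, 144, 216, 432.
Evaluate successive powers at the divisors of 432:
310^1 ≡ 310 (mod 481)
310^2 ≡ 381 (mod 481)
310^3 ≡ 265 (mod 481)
310^4 ≡ 380 (mod 481)
310^6 ≡ 480 (mod 481)
310^8 ≡ 100 (mod 481)
310^9 ≡ 216 (mod 481)
310^12 ≡ 1 (mod 481) ✓
The smallest such exponent is 12, so the order of 310 is 12.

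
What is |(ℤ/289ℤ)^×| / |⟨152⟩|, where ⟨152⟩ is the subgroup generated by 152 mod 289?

8

ord(152) | φ(289) = φ(17^2) = 17·(17−1) = 272 = 2^4 · 17.
Divisors of 272: 1, 2, 4, 8, 16, 17, 34, 68, 136, 272.
Compute 152^d (mod 289) for the divisors d until we hit 1:
152^1 ≡ 152 (mod 289)
152^2 ≡ 273 (mod 289)
152^4 ≡ 256 (mod 289)
152^8 ≡ 222 (mod 289)
152^16 ≡ 154 (mod 289)
152^17 ≡ 288 (mod 289)
152^34 ≡ 1 (mod 289) ✓
Thus |⟨152⟩| = ord(152) = 34.
Index = |(Z/289Z)^×| / |⟨152⟩| = 272 / 34 = 8.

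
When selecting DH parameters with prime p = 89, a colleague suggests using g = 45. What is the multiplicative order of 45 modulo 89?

By Lagrange's theorem, ord_89(45) divides φ(89) = 89 − 1 = 88 = 2^3 · 11.
Divisors of 88: 1, 2, 4, 8, 11, 22, 44, 88.
Compute 45^d (mod 89) for the divisors d until we hit 1:
45^1 ≡ 45 (mod 89)
45^2 ≡ 67 (mod 89)
45^4 ≡ 39 (mod 89)
45^8 ≡ 8 (mod 89)
45^11 ≡ 1 (mod 89) ✓
Hence ord(45) = 11.

11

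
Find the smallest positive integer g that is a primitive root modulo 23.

5

φ(23) = 23 − 1 = 22 = 2 · 11.
g is a primitive root iff g^(22/q) ≢ 1 (mod 23) for each prime q ∈ {2, 11}.
g = 2: 2^11 ≡ 1 — hits 1, so not a primitive root.
g = 3: 3^11 ≡ 1 — hits 1, so not a primitive root.
g = 4: 4^11 ≡ 1 — hits 1, so not a primitive root.
g = 5: 5^11 ≡ 22; 5^2 ≡ 2 — none is 1, so 5 is a primitive root.
Hence the least primitive root of 23 is 5.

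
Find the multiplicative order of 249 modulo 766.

The order of 249 must divide φ(766) = φ(2)·φ(383) = 1·382 = 382 = 2 · 191.
Divisors of 382: 1, 2, 191, 382.
Evaluate successive powers at the divisors of 382:
249^1 ≡ 249 (mod 766)
249^2 ≡ 721 (mod 766)
249^191 ≡ 765 (mod 766)
249^382 ≡ 1 (mod 766) ✓
Hence ord(249) = 382.

382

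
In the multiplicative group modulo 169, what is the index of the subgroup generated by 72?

1

ord(72) | φ(169) = φ(13^2) = 13·(13−1) = 156 = 2^2 · 3 · 13.
Divisors of 156: 1, 2, 3, 4, 6, 12, 13, 26, 39, 52, 78, 156.
Compute 72^d (mod 169) for the divisors d until we hit 1:
72^1 ≡ 72
72^2 ≡ 114
72^3 ≡ 96
72^4 ≡ 152
72^6 ≡ 90
72^12 ≡ 157
72^13 ≡ 150
72^26 ≡ 23
72^39 ≡ 70
72^52 ≡ 22
72^78 ≡ 168
72^156 ≡ 1
The order of 72 is 156, so the subgroup it generates has 156 elements.
The index is φ(169) / ord(72) = 156 / 156 = 1.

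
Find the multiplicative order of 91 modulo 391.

The order of 91 must divide φ(391) = φ(17·23) = (17−1)·(23−1) = 16·22 = 352 = 2^5 · 11.
Divisors of 352: 1, 2, 4, 8, 11, 16, 22, 32, 44, 88, 176, 352.
Compute 91^d (mod 391) for the divisors d until we hit 1:
91^1 ≡ 91
91^2 ≡ 70
91^4 ≡ 208
91^8 ≡ 254
91^11 ≡ 22
91^16 ≡ 1
Therefore the multiplicative order of 91 modulo 391 is 16.

16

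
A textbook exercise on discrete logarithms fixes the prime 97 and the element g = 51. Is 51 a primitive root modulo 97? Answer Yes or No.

φ(97) = 97 − 1 = 96 = 2^5 · 3.
Test 51^(96/q) mod 97 for each prime factor q of 96:
51^48 ≡ 96 (mod 97)  [q = 2: ≢ 1 ✓]
51^32 ≡ 1 (mod 97)  [q = 3: ≡ 1 ✗]
Since 51^32 ≡ 1, the order of 51 divides 32 < 96, so 51 is not a primitive root.

No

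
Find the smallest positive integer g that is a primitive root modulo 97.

5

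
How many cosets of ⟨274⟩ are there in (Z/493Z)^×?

Since 274 ∈ (Z/493Z)^×, its order divides φ(493) = φ(17·29) = (17−1)·(29−1) = 16·28 = 448 = 2^6 · 7.
Divisors of 448: 1, 2, 4, 7, 8, 14, 16, 28, 32, 56, 64, 112, 224, 448.
Check 274^d mod 493 for each divisor in increasing order:
274^1 ≡ 274 (mod 493)
274^2 ≡ 140 (mod 493)
274^4 ≡ 373 (mod 493)
274^7 ≡ 434 (mod 493)
274^8 ≡ 103 (mod 493)
274^14 ≡ 30 (mod 493)
274^16 ≡ 256 (mod 493)
274^28 ≡ 407 (mod 493)
274^32 ≡ 460 (mod 493)
274^56 ≡ 1 (mod 493) ✓
The order of 274 is 56, so the subgroup it generates has 56 elements.
The index is φ(493) / ord(274) = 448 / 56 = 8.

8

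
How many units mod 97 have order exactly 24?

φ(97) = 97 − 1 = 96 = 2^5 · 3.
(Z/97Z)^× is cyclic (|G| = 96); a cyclic group of order m has exactly φ(d) elements of each order d | m, and none otherwise.
24 = 2^3 · 3 divides 96, and φ(24) = 8.

8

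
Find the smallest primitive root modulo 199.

3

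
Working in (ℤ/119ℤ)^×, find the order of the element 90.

ord(90) | φ(119) = φ(7·17) = (7−1)·(17−1) = 6·16 = 96 = 2^5 · 3.
Divisors of 96: 1, 2, 3, 4, 6, 8, 12, 16, 24, 32, 48, 96.
Compute 90^d (mod 119) for the divisors d until we hit 1:
90^1 ≡ 90 (mod 119)
90^2 ≡ 8 (mod 119)
90^3 ≡ 6 (mod 119)
90^4 ≡ 64 (mod 119)
90^6 ≡ 36 (mod 119)
90^8 ≡ 50 (mod 119)
90^12 ≡ 106 (mod 119)
90^16 ≡ 1 (mod 119) ✓
Hence ord(90) = 16.

16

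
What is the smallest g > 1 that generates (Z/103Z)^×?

5

φ(103) = 103 − 1 = 102 = 2 · 3 · 17.
Test candidates g = 2, 3, … against the prime factors q ∈ {2, 3, 17} of φ(103): g is a generator iff g^(102/q) ≢ 1 for every such q.
g = 2: 2^51 ≡ 1 — hits 1, so not a primitive root.
g = 3: 3^51 ≡ 102; 3^34 ≡ 1 — hits 1, so not a primitive root.
g = 4: 4^51 ≡ 1 — hits 1, so not a primitive root.
g = 5: 5^51 ≡ 102; 5^34 ≡ 56; 5^6 ≡ 72 — none is 1, so 5 is a primitive root.
So 5 is the smallest generator of (Z/103Z)^×.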